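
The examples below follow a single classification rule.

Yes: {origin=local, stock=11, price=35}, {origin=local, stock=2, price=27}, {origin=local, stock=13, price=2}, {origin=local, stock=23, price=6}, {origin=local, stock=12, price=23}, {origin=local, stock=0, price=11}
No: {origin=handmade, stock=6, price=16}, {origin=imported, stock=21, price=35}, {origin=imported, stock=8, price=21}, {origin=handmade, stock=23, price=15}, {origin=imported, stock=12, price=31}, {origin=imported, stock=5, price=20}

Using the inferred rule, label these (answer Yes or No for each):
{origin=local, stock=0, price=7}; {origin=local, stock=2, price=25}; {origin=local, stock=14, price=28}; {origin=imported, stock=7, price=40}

The classifier is using: origin is local.
{origin=local, stock=0, price=7}: Yes (origin is local). {origin=local, stock=2, price=25}: Yes (origin is local). {origin=local, stock=14, price=28}: Yes (origin is local). {origin=imported, stock=7, price=40}: No (origin is imported).

Yes, Yes, Yes, No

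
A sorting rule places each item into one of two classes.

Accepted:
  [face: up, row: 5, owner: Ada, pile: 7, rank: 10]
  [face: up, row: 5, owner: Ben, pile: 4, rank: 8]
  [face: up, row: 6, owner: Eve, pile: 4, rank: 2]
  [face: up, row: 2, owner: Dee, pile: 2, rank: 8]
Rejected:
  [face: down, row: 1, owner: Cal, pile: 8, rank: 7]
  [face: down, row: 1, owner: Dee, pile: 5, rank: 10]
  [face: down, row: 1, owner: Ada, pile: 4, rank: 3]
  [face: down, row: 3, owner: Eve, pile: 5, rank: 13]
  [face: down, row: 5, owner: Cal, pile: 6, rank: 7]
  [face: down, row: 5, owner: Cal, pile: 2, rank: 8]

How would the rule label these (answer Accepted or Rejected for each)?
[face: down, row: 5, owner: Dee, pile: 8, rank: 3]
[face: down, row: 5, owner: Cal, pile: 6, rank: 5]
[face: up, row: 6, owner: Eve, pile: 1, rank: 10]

Rejected, Rejected, Accepted

All 'Accepted' examples share one property — face is up — and every 'Rejected' example lacks it.
[face: down, row: 5, owner: Dee, pile: 8, rank: 3] — face is down, hence Rejected. [face: down, row: 5, owner: Cal, pile: 6, rank: 5] — face is down, hence Rejected. [face: up, row: 6, owner: Eve, pile: 1, rank: 10] — face is up, hence Accepted.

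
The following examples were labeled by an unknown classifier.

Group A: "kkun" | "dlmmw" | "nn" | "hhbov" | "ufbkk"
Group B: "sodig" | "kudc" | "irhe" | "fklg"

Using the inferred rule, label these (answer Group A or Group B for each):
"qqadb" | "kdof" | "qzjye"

Group A, Group B, Group B

All 'Group A' examples share one property — has a double letter — and every 'Group B' example lacks it.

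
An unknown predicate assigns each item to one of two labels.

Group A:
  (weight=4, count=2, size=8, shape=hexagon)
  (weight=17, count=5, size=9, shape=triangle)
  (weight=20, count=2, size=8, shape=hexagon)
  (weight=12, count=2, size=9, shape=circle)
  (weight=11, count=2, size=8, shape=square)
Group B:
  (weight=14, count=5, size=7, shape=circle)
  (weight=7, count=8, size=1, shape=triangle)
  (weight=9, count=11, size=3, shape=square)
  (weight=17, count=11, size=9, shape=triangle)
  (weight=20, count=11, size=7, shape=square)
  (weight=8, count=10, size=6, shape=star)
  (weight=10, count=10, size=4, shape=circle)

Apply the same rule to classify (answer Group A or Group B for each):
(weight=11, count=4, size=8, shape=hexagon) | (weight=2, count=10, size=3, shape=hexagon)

'Group A' ⟺ size ≥ 8 AND count ≤ 5.

Group A, Group B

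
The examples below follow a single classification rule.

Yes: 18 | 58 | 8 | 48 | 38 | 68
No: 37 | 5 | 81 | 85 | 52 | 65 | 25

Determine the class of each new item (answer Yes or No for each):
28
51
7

The classifier is using: ends in digit 8.
28: last digit 8, fits → Yes. 51: last digit 1, does not fit → No. 7: last digit 7, does not fit → No.

Yes, No, No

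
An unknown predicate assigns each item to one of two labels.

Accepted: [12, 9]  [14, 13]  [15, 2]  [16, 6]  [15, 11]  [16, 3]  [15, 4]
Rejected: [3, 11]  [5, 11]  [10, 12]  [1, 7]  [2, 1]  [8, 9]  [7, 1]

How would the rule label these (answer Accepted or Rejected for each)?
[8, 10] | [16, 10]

Rejected, Accepted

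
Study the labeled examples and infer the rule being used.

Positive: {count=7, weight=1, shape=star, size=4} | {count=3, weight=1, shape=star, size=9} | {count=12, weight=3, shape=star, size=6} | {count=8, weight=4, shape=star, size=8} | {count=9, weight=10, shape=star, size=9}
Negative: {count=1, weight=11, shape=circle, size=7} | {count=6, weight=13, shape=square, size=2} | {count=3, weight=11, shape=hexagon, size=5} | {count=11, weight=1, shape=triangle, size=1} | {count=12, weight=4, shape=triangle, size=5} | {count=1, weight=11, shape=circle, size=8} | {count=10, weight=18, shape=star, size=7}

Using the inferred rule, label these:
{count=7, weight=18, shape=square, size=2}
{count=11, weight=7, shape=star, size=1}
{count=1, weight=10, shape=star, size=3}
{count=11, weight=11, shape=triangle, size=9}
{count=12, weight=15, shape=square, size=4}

The distinguishing property — shape is star AND weight ≤ 10 — holds for all the 'Positive' cases and none of the 'Negative' cases.
{count=7, weight=18, shape=square, size=2}: Negative (shape is square, weight = 18). {count=11, weight=7, shape=star, size=1}: Positive (shape is star, weight = 7). {count=1, weight=10, shape=star, size=3}: Positive (shape is star, weight = 10). {count=11, weight=11, shape=triangle, size=9}: Negative (shape is triangle, weight = 11). {count=12, weight=15, shape=square, size=4}: Negative (shape is square, weight = 15).

Negative, Positive, Positive, Negative, Negative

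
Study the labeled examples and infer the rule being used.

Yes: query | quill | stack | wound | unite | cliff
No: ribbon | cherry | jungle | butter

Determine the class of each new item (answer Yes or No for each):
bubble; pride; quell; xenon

No, Yes, Yes, Yes

'Yes' ⟺ odd length.
bubble → length 6 → No. pride → length 5 → Yes. quell → length 5 → Yes. xenon → length 5 → Yes.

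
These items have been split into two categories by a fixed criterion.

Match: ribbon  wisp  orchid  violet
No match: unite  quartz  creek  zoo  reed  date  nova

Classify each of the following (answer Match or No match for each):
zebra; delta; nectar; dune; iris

No match, No match, No match, No match, Match

Rule: even length AND contains 'i'. This holds for each 'Match' example and fails for each 'No match' one.
zebra — length 5, no 'i', hence No match. delta — length 5, no 'i', hence No match. nectar — length 6, no 'i', hence No match. dune — length 4, no 'i', hence No match. iris — length 4, has 'i', hence Match.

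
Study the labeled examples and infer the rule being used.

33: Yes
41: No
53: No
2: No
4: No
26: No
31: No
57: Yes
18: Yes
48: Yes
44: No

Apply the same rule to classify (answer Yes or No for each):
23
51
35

No, Yes, No

The pattern is that an item is 'Yes' exactly when: multiple of 3.
23 → 23 = 3·7 + 2 → No. 51 → 51 = 3·17 → Yes. 35 → 35 = 3·11 + 2 → No.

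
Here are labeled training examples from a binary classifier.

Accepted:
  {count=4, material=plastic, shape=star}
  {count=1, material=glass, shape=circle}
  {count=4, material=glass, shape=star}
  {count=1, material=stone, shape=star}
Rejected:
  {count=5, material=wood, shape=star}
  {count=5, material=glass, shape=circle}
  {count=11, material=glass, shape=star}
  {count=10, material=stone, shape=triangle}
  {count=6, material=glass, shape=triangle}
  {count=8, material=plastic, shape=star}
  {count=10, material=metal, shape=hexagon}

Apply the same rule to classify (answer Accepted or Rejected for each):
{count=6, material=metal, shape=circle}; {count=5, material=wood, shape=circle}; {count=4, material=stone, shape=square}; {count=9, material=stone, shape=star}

Rule: count ≤ 4. This holds for each 'Accepted' example and fails for each 'Rejected' one.
{count=6, material=metal, shape=circle}: count = 6 — doesn't qualify, so Rejected.
{count=5, material=wood, shape=circle}: count = 5 — doesn't qualify, so Rejected.
{count=4, material=stone, shape=square}: count = 4 — passes, so Accepted.
{count=9, material=stone, shape=star}: count = 9 — doesn't qualify, so Rejected.

Rejected, Rejected, Accepted, Rejected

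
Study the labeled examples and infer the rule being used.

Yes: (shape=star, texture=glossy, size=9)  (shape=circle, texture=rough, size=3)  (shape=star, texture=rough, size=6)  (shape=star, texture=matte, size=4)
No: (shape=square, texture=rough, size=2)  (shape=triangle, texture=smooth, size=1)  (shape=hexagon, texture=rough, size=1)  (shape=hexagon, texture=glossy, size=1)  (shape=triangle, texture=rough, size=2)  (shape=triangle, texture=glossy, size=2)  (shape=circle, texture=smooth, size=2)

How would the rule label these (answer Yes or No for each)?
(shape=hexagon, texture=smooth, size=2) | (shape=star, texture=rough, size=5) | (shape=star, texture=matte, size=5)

No, Yes, Yes

The pattern is that an item is 'Yes' exactly when: size ≥ 3.
(shape=hexagon, texture=smooth, size=2) → size = 2 → No.
(shape=star, texture=rough, size=5) → size = 5 → Yes.
(shape=star, texture=matte, size=5) → size = 5 → Yes.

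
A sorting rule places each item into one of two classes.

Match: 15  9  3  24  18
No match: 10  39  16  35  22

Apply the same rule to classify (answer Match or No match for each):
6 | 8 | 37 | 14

Match, No match, No match, No match

The rule appears to be: multiple of 3 AND at most 24.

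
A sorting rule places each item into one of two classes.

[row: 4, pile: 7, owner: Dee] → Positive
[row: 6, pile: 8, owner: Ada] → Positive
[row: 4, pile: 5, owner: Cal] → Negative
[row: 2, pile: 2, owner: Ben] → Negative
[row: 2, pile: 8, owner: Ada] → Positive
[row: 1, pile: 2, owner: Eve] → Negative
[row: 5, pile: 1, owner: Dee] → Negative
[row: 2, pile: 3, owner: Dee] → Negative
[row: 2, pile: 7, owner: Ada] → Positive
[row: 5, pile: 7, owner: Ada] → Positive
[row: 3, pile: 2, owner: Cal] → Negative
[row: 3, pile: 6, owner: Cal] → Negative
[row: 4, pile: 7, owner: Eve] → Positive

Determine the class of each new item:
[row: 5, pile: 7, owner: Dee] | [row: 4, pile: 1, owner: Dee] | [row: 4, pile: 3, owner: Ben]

The pattern is that an item is 'Positive' exactly when: pile ≥ 7.

Positive, Negative, Negative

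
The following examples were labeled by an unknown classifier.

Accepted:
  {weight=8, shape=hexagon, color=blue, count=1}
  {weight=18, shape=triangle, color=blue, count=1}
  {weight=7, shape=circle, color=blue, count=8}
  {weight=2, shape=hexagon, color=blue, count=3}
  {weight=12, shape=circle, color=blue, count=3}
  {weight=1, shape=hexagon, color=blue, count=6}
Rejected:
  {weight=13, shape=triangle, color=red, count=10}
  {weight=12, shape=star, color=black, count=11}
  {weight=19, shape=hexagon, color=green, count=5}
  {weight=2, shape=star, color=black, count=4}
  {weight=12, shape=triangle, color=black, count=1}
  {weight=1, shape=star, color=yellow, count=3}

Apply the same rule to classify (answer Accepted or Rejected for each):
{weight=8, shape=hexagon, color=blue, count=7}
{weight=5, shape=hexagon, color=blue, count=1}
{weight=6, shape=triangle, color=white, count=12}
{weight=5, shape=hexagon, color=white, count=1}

Accepted, Accepted, Rejected, Rejected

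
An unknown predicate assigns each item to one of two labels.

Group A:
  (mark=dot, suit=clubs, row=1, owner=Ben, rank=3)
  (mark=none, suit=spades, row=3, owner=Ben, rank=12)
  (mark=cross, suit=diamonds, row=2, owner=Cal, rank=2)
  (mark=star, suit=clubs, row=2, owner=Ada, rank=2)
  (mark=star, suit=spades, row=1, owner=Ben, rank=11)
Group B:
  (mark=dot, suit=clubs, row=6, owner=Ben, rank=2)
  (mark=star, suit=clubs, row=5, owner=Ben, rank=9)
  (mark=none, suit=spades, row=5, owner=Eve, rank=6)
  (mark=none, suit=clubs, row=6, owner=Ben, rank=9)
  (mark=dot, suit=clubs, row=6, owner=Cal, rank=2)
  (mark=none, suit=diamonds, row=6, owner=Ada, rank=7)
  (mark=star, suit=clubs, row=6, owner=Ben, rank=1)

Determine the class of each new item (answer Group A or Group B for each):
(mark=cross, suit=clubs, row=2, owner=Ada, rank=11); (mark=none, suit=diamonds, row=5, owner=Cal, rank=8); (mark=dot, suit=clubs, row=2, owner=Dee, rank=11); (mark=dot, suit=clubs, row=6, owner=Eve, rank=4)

The simplest hypothesis consistent with all the labels is: row ≤ 3.
(mark=cross, suit=clubs, row=2, owner=Ada, rank=11): Group A (row = 2).
(mark=none, suit=diamonds, row=5, owner=Cal, rank=8): Group B (row = 5).
(mark=dot, suit=clubs, row=2, owner=Dee, rank=11): Group A (row = 2).
(mark=dot, suit=clubs, row=6, owner=Eve, rank=4): Group B (row = 6).

Group A, Group B, Group A, Group B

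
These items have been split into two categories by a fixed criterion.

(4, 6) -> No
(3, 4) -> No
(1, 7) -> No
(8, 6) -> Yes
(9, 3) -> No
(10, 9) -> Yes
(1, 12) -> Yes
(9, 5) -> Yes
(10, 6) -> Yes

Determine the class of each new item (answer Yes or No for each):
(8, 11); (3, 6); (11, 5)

Yes, No, Yes

The classifier is using: sum ≥ 13.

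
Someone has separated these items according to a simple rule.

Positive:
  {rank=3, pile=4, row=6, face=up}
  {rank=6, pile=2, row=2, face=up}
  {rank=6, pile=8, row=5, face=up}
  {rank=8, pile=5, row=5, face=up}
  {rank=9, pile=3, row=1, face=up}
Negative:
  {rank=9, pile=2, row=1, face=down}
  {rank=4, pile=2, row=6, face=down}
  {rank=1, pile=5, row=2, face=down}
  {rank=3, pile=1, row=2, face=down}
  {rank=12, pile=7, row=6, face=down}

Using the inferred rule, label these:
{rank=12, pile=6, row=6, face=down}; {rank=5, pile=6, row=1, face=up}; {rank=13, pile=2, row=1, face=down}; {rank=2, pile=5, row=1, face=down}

The pattern is that an item is 'Positive' exactly when: face is up.

Negative, Positive, Negative, Negative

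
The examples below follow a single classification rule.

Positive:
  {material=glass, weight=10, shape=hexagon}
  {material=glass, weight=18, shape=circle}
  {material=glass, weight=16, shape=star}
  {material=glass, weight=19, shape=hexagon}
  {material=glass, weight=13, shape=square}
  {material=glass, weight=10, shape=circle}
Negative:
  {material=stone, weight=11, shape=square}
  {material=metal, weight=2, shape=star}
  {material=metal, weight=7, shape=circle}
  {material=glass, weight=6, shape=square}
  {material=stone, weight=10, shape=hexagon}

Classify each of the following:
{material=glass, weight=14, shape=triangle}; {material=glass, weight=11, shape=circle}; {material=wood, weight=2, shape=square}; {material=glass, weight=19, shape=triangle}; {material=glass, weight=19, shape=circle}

Positive, Positive, Negative, Positive, Positive

The classifier is using: material is glass AND weight ≥ 7.
{material=glass, weight=14, shape=triangle} — material is glass, weight = 14, hence Positive.
{material=glass, weight=11, shape=circle} — material is glass, weight = 11, hence Positive.
{material=wood, weight=2, shape=square} — material is wood, weight = 2, hence Negative.
{material=glass, weight=19, shape=triangle} — material is glass, weight = 19, hence Positive.
{material=glass, weight=19, shape=circle} — material is glass, weight = 19, hence Positive.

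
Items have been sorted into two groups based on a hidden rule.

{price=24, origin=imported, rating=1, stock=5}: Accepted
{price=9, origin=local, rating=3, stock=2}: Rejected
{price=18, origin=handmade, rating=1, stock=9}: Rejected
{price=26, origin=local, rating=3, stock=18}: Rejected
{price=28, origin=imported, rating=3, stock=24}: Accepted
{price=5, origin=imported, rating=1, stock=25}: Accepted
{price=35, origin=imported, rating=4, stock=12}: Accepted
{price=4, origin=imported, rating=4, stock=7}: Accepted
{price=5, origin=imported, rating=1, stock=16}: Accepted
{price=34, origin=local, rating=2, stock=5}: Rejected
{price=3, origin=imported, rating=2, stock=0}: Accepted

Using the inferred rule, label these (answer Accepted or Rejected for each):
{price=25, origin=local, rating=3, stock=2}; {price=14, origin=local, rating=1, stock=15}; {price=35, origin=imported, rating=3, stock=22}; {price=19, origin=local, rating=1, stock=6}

A rule that fits every label: origin is imported — true of each 'Accepted' example, false of each 'Rejected' one.
Rejected: {price=25, origin=local, rating=3, stock=2}, since origin is local. Rejected: {price=14, origin=local, rating=1, stock=15}, since origin is local. Accepted: {price=35, origin=imported, rating=3, stock=22}, since origin is imported. Rejected: {price=19, origin=local, rating=1, stock=6}, since origin is local.

Rejected, Rejected, Accepted, Rejected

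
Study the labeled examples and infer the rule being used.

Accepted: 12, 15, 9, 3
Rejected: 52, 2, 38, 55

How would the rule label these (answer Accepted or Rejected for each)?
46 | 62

The simplest hypothesis consistent with all the labels is: multiple of 3.
46: 46 = 3·15 + 1 — fails this test, so Rejected. 62: 62 = 3·20 + 2 — fails this test, so Rejected.

Rejected, Rejected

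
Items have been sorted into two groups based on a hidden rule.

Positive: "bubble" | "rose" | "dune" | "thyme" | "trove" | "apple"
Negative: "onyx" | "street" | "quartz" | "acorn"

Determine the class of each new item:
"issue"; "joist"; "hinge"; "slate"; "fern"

Positive, Negative, Positive, Positive, Negative

All 'Positive' examples share one property — ends with 'e' — and every 'Negative' example lacks it.
Positive: "issue", since ends with 'e'.
Negative: "joist", since ends with 't'.
Positive: "hinge", since ends with 'e'.
Positive: "slate", since ends with 'e'.
Negative: "fern", since ends with 'n'.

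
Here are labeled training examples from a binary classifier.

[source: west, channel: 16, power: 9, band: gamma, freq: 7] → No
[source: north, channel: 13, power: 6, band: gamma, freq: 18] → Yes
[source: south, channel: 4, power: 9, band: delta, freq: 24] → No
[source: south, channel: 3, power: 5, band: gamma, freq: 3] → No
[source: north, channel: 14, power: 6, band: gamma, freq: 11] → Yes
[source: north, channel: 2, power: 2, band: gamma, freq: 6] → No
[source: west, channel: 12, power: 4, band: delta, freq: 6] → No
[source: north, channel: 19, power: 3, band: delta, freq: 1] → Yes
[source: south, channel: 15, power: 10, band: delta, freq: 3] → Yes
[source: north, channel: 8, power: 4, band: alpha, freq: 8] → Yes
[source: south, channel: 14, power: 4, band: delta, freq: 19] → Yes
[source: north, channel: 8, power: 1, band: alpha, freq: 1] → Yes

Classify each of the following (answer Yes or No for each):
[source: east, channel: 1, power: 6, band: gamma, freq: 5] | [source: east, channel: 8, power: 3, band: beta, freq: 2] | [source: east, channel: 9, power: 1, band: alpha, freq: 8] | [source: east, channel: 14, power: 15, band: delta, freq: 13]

No, Yes, Yes, Yes

One predicate separates the groups cleanly: source is not west AND channel ≥ 8.
[source: east, channel: 1, power: 6, band: gamma, freq: 5]: source is east, channel = 1, fails this test → No.
[source: east, channel: 8, power: 3, band: beta, freq: 2]: source is east, channel = 8, fits → Yes.
[source: east, channel: 9, power: 1, band: alpha, freq: 8]: source is east, channel = 9, fits → Yes.
[source: east, channel: 14, power: 15, band: delta, freq: 13]: source is east, channel = 14, fits → Yes.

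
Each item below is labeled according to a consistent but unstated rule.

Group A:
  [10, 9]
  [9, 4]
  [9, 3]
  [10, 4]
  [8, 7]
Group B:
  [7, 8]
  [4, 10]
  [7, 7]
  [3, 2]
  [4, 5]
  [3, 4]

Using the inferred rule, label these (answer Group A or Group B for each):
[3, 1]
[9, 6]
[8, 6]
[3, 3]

'Group A' ⟺ first ≥ 8.
Group B: [3, 1], since first 3. Group A: [9, 6], since first 9. Group A: [8, 6], since first 8. Group B: [3, 3], since first 3.

Group B, Group A, Group A, Group B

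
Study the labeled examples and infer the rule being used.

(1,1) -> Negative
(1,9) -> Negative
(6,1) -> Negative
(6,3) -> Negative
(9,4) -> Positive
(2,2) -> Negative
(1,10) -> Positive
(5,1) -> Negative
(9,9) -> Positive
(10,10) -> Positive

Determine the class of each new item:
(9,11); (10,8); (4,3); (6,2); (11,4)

Positive, Positive, Negative, Negative, Positive

The distinguishing property — sum ≥ 11 — holds for all the 'Positive' cases and none of the 'Negative' cases.
(9,11): Positive (9+11 = 20).
(10,8): Positive (10+8 = 18).
(4,3): Negative (4+3 = 7).
(6,2): Negative (6+2 = 8).
(11,4): Positive (11+4 = 15).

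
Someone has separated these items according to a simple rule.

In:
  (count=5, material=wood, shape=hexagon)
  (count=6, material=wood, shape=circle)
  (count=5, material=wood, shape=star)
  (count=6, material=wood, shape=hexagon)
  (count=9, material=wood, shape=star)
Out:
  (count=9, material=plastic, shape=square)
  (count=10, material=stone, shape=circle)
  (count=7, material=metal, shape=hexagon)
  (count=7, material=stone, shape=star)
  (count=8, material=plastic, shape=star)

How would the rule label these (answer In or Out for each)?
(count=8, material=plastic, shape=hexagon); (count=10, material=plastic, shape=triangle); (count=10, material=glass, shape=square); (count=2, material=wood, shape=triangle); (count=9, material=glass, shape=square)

Out, Out, Out, In, Out

A rule that fits every label: material is wood — true of each 'In' example, false of each 'Out' one.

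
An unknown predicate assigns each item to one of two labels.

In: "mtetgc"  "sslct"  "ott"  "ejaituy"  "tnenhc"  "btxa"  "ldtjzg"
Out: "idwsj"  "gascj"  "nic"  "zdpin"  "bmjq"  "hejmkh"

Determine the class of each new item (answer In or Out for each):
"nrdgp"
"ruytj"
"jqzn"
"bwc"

'In' ⟺ contains 't'.

Out, In, Out, Out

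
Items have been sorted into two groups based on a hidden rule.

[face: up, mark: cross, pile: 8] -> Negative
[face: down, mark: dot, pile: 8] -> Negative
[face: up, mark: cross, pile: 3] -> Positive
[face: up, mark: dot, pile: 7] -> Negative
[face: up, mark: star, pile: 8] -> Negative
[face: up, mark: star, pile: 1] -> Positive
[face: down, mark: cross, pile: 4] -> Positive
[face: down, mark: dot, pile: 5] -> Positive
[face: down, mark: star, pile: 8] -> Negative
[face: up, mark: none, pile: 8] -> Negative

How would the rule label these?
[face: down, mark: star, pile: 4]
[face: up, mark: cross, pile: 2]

Positive, Positive

The simplest hypothesis consistent with all the labels is: pile ≤ 5.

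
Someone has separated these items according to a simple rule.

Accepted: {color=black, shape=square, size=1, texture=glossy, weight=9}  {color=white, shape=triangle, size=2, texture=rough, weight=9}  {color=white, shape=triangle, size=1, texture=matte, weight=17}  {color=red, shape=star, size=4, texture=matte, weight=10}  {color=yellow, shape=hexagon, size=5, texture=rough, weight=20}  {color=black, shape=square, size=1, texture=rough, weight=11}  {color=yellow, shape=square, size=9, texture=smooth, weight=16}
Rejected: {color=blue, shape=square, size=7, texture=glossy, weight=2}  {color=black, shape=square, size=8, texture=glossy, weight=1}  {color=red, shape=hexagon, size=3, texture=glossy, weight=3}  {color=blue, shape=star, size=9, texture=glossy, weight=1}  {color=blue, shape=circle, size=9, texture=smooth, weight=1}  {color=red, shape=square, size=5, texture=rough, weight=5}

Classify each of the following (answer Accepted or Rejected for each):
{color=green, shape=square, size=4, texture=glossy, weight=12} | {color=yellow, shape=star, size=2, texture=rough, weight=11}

One predicate separates the groups cleanly: weight ≥ 9.
{color=green, shape=square, size=4, texture=glossy, weight=12} — weight = 12, hence Accepted.
{color=yellow, shape=star, size=2, texture=rough, weight=11} — weight = 11, hence Accepted.

Accepted, Accepted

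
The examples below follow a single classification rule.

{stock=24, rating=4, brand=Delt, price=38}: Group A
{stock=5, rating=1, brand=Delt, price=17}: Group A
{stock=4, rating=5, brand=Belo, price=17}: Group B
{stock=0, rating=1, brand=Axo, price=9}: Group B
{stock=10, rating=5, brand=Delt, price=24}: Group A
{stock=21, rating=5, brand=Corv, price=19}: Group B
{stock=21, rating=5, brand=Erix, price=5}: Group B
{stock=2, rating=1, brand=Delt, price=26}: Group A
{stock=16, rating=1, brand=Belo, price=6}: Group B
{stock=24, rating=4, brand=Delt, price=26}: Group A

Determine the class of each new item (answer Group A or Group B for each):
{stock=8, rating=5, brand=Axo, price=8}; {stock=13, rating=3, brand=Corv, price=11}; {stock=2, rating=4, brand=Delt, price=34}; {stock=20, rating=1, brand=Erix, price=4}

The common property of the 'Group A' items is: brand is Delt. No 'Group B' item has it.

Group B, Group B, Group A, Group B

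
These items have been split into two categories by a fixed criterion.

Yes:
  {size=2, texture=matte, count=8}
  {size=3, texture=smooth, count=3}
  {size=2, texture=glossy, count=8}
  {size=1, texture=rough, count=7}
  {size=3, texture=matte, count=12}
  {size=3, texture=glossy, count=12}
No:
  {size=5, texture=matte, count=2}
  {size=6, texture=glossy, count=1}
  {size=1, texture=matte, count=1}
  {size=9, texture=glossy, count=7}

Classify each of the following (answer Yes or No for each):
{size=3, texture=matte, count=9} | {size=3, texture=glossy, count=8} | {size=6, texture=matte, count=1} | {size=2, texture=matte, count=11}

One predicate separates the groups cleanly: size ≤ 3 AND count ≥ 2.
{size=3, texture=matte, count=9}: size = 3, count = 9, has this property → Yes.
{size=3, texture=glossy, count=8}: size = 3, count = 8, has this property → Yes.
{size=6, texture=matte, count=1}: size = 6, count = 1, fails the rule → No.
{size=2, texture=matte, count=11}: size = 2, count = 11, has this property → Yes.

Yes, Yes, No, Yes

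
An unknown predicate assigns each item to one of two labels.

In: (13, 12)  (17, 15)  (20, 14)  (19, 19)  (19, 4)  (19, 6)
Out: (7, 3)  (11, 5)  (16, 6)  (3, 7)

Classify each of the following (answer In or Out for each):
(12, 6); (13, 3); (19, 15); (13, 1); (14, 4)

One predicate separates the groups cleanly: sum ≥ 23.
(12, 6): 12+6 = 18 — does not fit, so Out. (13, 3): 13+3 = 16 — does not fit, so Out. (19, 15): 19+15 = 34 — checks out, so In. (13, 1): 13+1 = 14 — does not fit, so Out. (14, 4): 14+4 = 18 — does not fit, so Out.

Out, Out, In, Out, Out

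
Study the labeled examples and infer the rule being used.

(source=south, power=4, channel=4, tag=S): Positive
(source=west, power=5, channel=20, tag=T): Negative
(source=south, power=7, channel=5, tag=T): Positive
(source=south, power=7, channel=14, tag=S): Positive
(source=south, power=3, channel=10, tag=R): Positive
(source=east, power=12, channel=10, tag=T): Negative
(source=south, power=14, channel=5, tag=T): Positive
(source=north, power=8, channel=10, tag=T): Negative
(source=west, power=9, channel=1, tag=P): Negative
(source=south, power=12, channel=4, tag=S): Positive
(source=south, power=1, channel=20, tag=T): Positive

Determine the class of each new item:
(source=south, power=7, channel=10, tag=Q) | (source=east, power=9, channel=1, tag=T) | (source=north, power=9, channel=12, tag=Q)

Positive, Negative, Negative

The pattern is that an item is 'Positive' exactly when: source is south.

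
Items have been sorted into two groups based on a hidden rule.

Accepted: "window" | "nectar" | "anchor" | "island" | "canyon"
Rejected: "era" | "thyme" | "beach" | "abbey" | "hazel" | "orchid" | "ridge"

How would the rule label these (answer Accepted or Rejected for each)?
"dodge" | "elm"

Rejected, Rejected

The common property of the 'Accepted' items is: contains 'n'. No 'Rejected' item has it.
Rejected: "dodge", since no 'n'.
Rejected: "elm", since no 'n'.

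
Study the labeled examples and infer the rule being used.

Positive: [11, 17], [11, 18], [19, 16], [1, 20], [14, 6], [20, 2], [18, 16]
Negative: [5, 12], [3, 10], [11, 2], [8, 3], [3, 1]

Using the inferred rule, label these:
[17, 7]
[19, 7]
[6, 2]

Positive, Positive, Negative

Every 'Positive' example satisfies: sum ≥ 20. None of the 'Negative' examples do.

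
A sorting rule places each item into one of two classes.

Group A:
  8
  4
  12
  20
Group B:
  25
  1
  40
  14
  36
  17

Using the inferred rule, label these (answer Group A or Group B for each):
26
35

Group B, Group B

A rule that fits every label: multiple of 4 AND at most 20 — true of each 'Group A' example, false of each 'Group B' one.
26: 26 = 4·6 + 2, 26 > 20 — doesn't match, so Group B. 35: 35 = 4·8 + 3, 35 > 20 — doesn't match, so Group B.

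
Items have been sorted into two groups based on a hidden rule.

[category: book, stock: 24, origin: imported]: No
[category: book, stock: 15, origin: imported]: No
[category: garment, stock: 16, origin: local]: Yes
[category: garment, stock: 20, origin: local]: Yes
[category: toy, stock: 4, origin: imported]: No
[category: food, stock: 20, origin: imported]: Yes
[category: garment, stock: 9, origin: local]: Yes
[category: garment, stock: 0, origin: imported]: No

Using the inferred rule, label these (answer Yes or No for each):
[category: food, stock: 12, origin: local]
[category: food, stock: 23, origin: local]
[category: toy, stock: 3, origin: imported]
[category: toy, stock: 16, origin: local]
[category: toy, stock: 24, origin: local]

Yes, Yes, No, Yes, Yes

The simplest hypothesis consistent with all the labels is: origin is local OR category is food.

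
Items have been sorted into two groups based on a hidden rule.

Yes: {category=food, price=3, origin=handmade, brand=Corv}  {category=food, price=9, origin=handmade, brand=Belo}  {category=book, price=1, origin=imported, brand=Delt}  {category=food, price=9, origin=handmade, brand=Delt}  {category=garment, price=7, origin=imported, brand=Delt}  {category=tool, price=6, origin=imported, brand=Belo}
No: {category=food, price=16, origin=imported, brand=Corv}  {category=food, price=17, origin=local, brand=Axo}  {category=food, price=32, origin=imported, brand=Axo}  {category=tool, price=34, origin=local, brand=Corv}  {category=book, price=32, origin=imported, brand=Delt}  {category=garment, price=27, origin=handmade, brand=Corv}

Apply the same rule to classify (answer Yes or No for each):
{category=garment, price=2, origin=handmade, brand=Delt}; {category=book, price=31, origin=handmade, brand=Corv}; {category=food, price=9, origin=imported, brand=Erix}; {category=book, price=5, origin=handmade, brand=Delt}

A rule that fits every label: price ≤ 9 — true of each 'Yes' example, false of each 'No' one.

Yes, No, Yes, Yes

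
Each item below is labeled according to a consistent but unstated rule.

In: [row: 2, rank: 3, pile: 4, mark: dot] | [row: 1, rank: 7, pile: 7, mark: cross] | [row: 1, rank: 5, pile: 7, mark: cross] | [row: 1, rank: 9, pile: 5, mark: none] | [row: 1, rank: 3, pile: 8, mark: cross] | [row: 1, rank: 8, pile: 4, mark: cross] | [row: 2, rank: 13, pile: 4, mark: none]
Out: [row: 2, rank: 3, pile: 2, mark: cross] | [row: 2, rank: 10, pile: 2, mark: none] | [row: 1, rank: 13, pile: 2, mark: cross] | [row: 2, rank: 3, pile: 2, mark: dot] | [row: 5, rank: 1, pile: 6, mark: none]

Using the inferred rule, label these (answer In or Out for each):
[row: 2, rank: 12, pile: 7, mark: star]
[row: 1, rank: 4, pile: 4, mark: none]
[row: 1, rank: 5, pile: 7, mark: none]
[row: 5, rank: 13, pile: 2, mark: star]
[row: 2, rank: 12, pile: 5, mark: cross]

In, In, In, Out, In

All 'In' examples share one property — pile ≥ 4 AND row ≤ 2 — and every 'Out' example lacks it.
[row: 2, rank: 12, pile: 7, mark: star]: pile = 7, row = 2 — meets the rule, so In. [row: 1, rank: 4, pile: 4, mark: none]: pile = 4, row = 1 — meets the rule, so In. [row: 1, rank: 5, pile: 7, mark: none]: pile = 7, row = 1 — meets the rule, so In. [row: 5, rank: 13, pile: 2, mark: star]: pile = 2, row = 5 — does not pass, so Out. [row: 2, rank: 12, pile: 5, mark: cross]: pile = 5, row = 2 — meets the rule, so In.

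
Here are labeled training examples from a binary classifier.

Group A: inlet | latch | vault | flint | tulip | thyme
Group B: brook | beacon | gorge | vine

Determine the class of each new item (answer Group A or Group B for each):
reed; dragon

Group B, Group B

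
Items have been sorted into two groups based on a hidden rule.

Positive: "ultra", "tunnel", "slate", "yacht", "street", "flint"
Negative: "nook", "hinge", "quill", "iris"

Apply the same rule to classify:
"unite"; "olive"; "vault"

Positive, Negative, Positive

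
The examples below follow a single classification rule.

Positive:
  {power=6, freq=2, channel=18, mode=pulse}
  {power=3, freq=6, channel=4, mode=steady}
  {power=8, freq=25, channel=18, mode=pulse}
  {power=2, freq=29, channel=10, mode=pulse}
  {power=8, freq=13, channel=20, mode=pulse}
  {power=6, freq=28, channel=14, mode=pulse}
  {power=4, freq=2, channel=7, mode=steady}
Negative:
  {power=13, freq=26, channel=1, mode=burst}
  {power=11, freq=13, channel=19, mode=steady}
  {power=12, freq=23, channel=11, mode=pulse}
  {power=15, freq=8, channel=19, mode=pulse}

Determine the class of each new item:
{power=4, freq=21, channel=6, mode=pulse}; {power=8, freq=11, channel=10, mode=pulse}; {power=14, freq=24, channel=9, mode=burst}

The common property of the 'Positive' items is: power ≤ 8. No 'Negative' item has it.
{power=4, freq=21, channel=6, mode=pulse}: Positive (power = 4).
{power=8, freq=11, channel=10, mode=pulse}: Positive (power = 8).
{power=14, freq=24, channel=9, mode=burst}: Negative (power = 14).

Positive, Positive, Negative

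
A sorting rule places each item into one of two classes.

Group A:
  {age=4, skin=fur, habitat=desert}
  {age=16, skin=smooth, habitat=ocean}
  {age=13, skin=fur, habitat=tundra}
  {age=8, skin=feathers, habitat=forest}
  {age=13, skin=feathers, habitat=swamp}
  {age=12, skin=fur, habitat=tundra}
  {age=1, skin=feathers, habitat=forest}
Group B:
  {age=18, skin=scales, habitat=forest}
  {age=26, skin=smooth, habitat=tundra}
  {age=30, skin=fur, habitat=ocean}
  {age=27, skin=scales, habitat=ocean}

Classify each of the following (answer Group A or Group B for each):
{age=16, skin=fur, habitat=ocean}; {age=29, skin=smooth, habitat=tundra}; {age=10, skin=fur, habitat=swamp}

Group A, Group B, Group A

All 'Group A' examples share one property — age ≤ 16 — and every 'Group B' example lacks it.
Group A: {age=16, skin=fur, habitat=ocean}, since age = 16.
Group B: {age=29, skin=smooth, habitat=tundra}, since age = 29.
Group A: {age=10, skin=fur, habitat=swamp}, since age = 10.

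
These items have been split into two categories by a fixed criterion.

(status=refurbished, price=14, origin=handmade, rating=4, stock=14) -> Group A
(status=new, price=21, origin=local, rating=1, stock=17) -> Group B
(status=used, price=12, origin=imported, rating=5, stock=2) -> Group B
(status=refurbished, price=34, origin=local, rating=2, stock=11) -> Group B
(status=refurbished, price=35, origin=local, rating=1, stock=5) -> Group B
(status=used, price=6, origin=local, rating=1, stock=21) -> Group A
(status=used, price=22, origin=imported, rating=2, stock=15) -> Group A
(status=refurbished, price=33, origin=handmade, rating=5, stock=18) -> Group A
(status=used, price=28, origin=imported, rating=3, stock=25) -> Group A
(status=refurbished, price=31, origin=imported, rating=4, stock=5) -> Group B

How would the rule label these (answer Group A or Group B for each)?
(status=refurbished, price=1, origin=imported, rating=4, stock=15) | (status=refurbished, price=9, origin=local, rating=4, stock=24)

Group A, Group A

The common property of the 'Group A' items is: price ≠ 21 AND stock ≥ 14. No 'Group B' item has it.
(status=refurbished, price=1, origin=imported, rating=4, stock=15) — price = 1, stock = 15, hence Group A.
(status=refurbished, price=9, origin=local, rating=4, stock=24) — price = 9, stock = 24, hence Group A.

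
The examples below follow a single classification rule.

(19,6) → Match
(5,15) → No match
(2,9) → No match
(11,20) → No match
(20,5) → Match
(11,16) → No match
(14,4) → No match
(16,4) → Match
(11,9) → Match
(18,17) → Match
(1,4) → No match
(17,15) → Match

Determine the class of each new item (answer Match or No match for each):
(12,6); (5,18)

No match, No match

The classifier is using: first > second AND sum ≥ 20.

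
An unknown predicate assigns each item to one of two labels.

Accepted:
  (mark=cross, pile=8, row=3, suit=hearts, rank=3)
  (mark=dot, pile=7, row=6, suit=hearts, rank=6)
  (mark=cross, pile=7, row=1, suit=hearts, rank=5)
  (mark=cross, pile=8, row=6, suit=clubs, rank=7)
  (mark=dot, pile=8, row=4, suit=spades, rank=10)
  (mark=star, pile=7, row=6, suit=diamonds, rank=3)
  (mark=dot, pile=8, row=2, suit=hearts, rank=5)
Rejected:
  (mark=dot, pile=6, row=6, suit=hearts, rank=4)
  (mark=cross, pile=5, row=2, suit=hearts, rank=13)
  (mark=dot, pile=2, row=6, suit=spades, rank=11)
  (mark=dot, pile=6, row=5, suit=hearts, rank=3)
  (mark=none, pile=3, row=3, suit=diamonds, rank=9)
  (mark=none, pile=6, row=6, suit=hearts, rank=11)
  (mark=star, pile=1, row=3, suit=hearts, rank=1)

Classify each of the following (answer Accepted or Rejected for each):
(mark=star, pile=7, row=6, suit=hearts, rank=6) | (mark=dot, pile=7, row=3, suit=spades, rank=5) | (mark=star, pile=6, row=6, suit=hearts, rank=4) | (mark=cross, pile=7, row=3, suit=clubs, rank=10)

Every 'Accepted' example satisfies: pile ≥ 7. None of the 'Rejected' examples do.
Accepted: (mark=star, pile=7, row=6, suit=hearts, rank=6), since pile = 7.
Accepted: (mark=dot, pile=7, row=3, suit=spades, rank=5), since pile = 7.
Rejected: (mark=star, pile=6, row=6, suit=hearts, rank=4), since pile = 6.
Accepted: (mark=cross, pile=7, row=3, suit=clubs, rank=10), since pile = 7.

Accepted, Accepted, Rejected, Accepted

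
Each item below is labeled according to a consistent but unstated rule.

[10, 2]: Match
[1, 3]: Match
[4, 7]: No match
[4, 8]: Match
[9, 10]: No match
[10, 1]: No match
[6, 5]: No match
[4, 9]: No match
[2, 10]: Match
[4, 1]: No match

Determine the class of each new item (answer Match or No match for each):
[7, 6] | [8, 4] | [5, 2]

All 'Match' examples share one property — sum is even — and every 'No match' example lacks it.

No match, Match, No match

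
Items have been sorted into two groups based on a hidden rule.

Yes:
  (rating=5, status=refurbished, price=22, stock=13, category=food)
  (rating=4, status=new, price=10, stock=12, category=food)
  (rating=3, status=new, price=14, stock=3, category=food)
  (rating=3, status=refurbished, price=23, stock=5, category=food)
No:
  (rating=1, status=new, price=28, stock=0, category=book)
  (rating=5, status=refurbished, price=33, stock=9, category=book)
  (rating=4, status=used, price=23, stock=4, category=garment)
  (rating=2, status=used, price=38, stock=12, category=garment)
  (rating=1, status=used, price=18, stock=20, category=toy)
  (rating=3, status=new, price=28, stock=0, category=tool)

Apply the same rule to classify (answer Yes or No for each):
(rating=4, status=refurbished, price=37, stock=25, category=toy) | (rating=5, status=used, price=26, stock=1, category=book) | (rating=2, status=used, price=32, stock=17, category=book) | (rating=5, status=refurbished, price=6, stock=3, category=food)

No, No, No, Yes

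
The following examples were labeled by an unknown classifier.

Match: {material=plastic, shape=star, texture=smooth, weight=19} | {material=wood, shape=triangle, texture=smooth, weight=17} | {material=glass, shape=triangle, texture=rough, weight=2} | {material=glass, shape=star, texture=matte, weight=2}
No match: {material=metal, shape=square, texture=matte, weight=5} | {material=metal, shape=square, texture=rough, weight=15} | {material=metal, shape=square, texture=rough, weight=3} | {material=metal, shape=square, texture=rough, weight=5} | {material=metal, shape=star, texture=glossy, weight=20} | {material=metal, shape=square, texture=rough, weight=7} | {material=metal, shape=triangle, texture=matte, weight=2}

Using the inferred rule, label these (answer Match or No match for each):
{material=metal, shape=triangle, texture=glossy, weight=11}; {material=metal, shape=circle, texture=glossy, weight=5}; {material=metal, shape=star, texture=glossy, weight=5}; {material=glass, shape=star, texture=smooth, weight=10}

No match, No match, No match, Match

Every 'Match' example satisfies: material is not metal. None of the 'No match' examples do.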